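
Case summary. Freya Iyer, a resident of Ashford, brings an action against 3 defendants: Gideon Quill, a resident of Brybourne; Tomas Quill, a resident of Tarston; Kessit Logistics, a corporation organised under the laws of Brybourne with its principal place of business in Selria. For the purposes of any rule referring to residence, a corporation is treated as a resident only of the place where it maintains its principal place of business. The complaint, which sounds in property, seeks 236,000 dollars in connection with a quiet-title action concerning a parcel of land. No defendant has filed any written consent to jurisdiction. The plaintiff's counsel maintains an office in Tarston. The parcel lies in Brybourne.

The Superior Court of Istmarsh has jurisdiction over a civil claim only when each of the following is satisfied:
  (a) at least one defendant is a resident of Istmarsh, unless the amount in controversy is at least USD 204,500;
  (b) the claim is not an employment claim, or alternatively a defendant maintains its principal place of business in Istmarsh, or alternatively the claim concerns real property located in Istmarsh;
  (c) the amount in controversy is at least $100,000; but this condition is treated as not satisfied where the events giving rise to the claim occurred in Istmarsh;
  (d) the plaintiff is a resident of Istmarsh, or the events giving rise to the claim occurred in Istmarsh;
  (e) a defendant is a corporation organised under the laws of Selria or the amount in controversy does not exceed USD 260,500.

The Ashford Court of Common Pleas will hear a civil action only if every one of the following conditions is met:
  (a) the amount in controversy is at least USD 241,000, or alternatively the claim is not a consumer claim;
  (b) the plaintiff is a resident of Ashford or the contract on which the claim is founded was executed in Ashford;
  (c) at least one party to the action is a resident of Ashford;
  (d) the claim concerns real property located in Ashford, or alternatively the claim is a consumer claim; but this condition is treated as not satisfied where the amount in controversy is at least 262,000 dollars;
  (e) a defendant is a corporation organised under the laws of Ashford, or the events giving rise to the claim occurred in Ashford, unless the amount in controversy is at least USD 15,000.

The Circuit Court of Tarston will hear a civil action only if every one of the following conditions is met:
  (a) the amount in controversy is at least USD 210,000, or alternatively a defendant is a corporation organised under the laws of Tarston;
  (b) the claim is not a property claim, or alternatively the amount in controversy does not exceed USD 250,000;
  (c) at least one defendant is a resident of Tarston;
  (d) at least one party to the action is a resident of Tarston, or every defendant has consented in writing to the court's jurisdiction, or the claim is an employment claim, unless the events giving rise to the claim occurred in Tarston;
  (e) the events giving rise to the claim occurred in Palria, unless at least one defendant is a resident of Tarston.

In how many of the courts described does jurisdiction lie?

1

The Superior Court of Istmarsh:
  (a) No defendant resides in Istmarsh (they reside in Brybourne, Tarston, Selria). However, the amount in controversy is $236,000, which meets the $204,500 floor, so the 'unless' proviso supplies this condition. Met.
  (b) The claim is a property claim, not an employment claim, which satisfies one of the alternatives. Condition met.
  (c) The amount in controversy is $236,000, which meets the 100,000 dollars floor. And the carve-out is inapplicable — the operative events occurred in Brybourne, not Istmarsh. Met.
  (d) The plaintiff resides in Ashford, not Istmarsh; the operative events occurred in Brybourne, not Istmarsh — none of the alternatives is met. Condition not met.
  (e) The amount in controversy is 236,000 dollars, within the USD 260,500 ceiling, so this disjunct is met. Met.
  → The court lacks jurisdiction.
The Ashford Court of Common Pleas:
  (a) The claim is a property claim, not a consumer claim, which satisfies one of the alternatives. Met.
  (b) The plaintiff resides in Ashford, so one alternative holds. Satisfied.
  (c) Freya Iyer resides in Ashford. Met.
  (d) The property lies in Brybourne, not Ashford; the claim is a property claim, not a consumer claim — every alternative fails. Condition not met.
  (e) The corporate defendant(s) are organised in Brybourne, not Ashford; the operative events occurred in Brybourne, not Ashford — no alternative holds. But the amount in controversy is 236,000 dollars, which meets the 15,000 dollars floor, and the 'unless' clause therefore excuses the requirement. Condition met.
  → At least one condition fails; no jurisdiction.
The Circuit Court of Tarston:
  (a) The amount in controversy is $236,000, which meets the 210,000 dollars floor, so one alternative holds. Condition met.
  (b) The amount in controversy is USD 236,000, within the USD 250,000 ceiling, which satisfies one of the alternatives. Met.
  (c) Tomas Quill resides in Tarston. Met.
  (d) Tomas Quill resides in Tarston, so this disjunct is met. Met.
  (e) The operative events occurred in Brybourne, not Palria. However, Tomas Quill resides in Tarston, so the 'unless' proviso supplies this condition. Condition met.
  → Jurisdiction lies.
Courts with jurisdiction: the Circuit Court of Tarston — 1 in total.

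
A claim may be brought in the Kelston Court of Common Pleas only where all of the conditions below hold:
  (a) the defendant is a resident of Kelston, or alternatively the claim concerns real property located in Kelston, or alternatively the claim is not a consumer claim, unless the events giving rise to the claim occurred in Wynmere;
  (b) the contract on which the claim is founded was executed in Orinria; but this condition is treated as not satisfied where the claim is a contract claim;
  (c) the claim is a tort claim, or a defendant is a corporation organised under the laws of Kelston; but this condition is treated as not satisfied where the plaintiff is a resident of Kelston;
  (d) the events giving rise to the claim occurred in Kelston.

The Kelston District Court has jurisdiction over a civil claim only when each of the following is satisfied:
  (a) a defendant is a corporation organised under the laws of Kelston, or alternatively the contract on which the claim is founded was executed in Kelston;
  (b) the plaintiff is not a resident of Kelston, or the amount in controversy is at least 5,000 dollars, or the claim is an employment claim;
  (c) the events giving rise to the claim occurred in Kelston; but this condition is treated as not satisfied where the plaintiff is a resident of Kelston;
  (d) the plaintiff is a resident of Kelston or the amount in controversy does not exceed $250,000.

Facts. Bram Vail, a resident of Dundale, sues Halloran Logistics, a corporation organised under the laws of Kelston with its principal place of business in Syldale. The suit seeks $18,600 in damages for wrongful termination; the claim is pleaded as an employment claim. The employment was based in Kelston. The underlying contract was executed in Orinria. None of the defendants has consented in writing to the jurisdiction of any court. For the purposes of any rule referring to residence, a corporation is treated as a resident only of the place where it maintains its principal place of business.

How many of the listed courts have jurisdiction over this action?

2

The Kelston Court of Common Pleas:
  (a) The claim is an employment claim, not a consumer claim, which satisfies one of the alternatives. Met.
  (b) The contract was executed in Orinria. The carve-out does not apply: the claim is an employment claim, not a contract claim. Met.
  (c) Halloran Logistics is organised under the laws of Kelston — that alternative is enough. The carve-out does not apply: the plaintiff resides in Dundale, not Kelston. Satisfied.
  (d) The operative events occurred in Kelston. Met.
  → All conditions met; jurisdiction exists.
The Kelston District Court:
  (a) Halloran Logistics is organised under the laws of Kelston, which satisfies one of the alternatives. Condition met.
  (b) The plaintiff resides in Dundale, which is not Kelston, so this disjunct is met. Condition met.
  (c) The operative events occurred in Kelston. And the carve-out is inapplicable — the plaintiff resides in Dundale, not Kelston. Met.
  (d) The amount in controversy is USD 18,600, within the USD 250,000 ceiling, so one alternative holds. Satisfied.
  → Jurisdiction lies.
Courts with jurisdiction: the Kelston Court of Common Pleas, the Kelston District Court — 2 in total.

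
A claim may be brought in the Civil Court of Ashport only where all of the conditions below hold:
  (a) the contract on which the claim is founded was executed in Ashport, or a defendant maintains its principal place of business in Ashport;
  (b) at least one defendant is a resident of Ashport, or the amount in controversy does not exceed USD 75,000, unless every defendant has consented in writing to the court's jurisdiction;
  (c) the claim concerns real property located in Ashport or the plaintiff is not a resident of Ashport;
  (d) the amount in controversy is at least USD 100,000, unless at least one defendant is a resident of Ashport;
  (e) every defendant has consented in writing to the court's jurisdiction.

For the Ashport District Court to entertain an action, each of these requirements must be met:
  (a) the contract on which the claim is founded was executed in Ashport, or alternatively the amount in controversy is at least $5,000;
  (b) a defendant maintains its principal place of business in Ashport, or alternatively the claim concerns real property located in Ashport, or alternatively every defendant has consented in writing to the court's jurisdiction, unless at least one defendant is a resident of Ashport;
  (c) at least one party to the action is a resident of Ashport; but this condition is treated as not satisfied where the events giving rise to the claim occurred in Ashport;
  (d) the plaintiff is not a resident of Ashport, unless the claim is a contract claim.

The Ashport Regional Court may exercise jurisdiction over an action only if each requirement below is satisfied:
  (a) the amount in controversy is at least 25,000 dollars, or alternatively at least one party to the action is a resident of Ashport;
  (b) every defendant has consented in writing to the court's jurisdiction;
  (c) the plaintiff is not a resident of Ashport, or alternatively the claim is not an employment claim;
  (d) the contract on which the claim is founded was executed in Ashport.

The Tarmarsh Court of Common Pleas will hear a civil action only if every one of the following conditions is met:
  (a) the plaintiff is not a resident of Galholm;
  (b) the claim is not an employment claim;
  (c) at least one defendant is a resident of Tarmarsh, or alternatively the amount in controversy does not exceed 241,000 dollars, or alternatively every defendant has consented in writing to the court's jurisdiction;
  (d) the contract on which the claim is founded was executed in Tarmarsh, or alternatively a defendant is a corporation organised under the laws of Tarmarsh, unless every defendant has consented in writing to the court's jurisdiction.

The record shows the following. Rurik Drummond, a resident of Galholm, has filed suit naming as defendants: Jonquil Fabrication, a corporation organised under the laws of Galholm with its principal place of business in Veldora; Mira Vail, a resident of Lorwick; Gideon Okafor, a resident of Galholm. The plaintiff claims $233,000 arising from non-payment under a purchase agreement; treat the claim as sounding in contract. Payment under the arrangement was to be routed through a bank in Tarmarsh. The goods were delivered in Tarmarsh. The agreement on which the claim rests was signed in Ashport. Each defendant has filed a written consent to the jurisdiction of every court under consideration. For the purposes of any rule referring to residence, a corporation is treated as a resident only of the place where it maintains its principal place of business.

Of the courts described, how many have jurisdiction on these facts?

2

The Civil Court of Ashport:
  (a) The contract was executed in Ashport, which satisfies one of the alternatives. Satisfied.
  (b) No defendant resides in Ashport (they reside in Veldora, Lorwick, Galholm); the amount in controversy is $233,000, above the $75,000 ceiling — no alternative holds. However, every defendant has filed written consent, so the 'unless' proviso supplies this condition. Condition met.
  (c) The plaintiff resides in Galholm, which is not Ashport — that alternative is enough. Satisfied.
  (d) The amount in controversy is 233,000 dollars, which meets the $100,000 floor. Satisfied.
  (e) Every defendant has filed written consent. Met.
  → All conditions met; jurisdiction exists.
The Ashport District Court:
  (a) The contract was executed in Ashport, so one alternative holds. Met.
  (b) Every defendant has filed written consent, which satisfies one of the alternatives. Satisfied.
  (c) No party resides in Ashport. Not satisfied.
  (d) The plaintiff resides in Galholm, which is not Ashport. Condition met.
  → Not every requirement is met — no jurisdiction.
The Ashport Regional Court:
  (a) The amount in controversy is 233,000 dollars, which meets the USD 25,000 floor, so one alternative holds. Met.
  (b) Every defendant has filed written consent. Condition met.
  (c) The plaintiff resides in Galholm, which is not Ashport, which satisfies one of the alternatives. Met.
  (d) The contract was executed in Ashport. Met.
  → Every requirement is satisfied — jurisdiction.
The Tarmarsh Court of Common Pleas:
  (a) The plaintiff resides in Galholm. Not met.
  (b) The claim is a contract claim, not an employment claim. Condition met.
  (c) The amount in controversy is 233,000 dollars, within the 241,000 dollars ceiling — that alternative is enough. Met.
  (d) The contract was executed in Ashport, not Tarmarsh; the corporate defendant(s) are organised in Galholm, not Tarmarsh — none of the alternatives is met. The proviso rescues it, though: every defendant has filed written consent. Condition met.
  → At least one condition fails; no jurisdiction.
Courts with jurisdiction: the Civil Court of Ashport, the Ashport Regional Court — 2 in total.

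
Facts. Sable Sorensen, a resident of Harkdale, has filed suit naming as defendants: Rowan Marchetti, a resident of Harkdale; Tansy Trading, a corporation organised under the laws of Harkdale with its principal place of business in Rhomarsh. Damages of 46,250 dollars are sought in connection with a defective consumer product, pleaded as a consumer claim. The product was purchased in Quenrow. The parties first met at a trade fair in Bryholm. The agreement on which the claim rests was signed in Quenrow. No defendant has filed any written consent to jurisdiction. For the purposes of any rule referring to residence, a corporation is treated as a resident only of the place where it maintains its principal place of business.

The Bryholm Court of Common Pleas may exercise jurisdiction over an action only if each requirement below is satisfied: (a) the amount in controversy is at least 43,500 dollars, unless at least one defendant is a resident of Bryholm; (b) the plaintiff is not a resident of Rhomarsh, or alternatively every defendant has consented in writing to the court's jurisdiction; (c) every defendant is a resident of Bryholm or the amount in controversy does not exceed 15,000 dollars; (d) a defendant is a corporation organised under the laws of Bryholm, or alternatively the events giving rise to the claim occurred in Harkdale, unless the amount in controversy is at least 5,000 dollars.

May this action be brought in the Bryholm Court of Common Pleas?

No

The Bryholm Court of Common Pleas:
  (a) The amount in controversy is USD 46,250, which meets the USD 43,500 floor. Condition met.
  (b) The plaintiff resides in Harkdale, which is not Rhomarsh — that alternative is enough. Condition met.
  (c) The defendants reside as follows — Rowan Marchetti in Harkdale, Tansy Trading in Rhomarsh — not all in Bryholm; the amount in controversy is USD 46,250, above the $15,000 ceiling — no alternative holds. Not satisfied.
  (d) The corporate defendant(s) are organised in Harkdale, not Bryholm; the operative events occurred in Quenrow, not Harkdale — no alternative holds. But the amount in controversy is $46,250, which meets the $5,000 floor, and the 'unless' clause therefore excuses the requirement. Met.
  → No jurisdiction.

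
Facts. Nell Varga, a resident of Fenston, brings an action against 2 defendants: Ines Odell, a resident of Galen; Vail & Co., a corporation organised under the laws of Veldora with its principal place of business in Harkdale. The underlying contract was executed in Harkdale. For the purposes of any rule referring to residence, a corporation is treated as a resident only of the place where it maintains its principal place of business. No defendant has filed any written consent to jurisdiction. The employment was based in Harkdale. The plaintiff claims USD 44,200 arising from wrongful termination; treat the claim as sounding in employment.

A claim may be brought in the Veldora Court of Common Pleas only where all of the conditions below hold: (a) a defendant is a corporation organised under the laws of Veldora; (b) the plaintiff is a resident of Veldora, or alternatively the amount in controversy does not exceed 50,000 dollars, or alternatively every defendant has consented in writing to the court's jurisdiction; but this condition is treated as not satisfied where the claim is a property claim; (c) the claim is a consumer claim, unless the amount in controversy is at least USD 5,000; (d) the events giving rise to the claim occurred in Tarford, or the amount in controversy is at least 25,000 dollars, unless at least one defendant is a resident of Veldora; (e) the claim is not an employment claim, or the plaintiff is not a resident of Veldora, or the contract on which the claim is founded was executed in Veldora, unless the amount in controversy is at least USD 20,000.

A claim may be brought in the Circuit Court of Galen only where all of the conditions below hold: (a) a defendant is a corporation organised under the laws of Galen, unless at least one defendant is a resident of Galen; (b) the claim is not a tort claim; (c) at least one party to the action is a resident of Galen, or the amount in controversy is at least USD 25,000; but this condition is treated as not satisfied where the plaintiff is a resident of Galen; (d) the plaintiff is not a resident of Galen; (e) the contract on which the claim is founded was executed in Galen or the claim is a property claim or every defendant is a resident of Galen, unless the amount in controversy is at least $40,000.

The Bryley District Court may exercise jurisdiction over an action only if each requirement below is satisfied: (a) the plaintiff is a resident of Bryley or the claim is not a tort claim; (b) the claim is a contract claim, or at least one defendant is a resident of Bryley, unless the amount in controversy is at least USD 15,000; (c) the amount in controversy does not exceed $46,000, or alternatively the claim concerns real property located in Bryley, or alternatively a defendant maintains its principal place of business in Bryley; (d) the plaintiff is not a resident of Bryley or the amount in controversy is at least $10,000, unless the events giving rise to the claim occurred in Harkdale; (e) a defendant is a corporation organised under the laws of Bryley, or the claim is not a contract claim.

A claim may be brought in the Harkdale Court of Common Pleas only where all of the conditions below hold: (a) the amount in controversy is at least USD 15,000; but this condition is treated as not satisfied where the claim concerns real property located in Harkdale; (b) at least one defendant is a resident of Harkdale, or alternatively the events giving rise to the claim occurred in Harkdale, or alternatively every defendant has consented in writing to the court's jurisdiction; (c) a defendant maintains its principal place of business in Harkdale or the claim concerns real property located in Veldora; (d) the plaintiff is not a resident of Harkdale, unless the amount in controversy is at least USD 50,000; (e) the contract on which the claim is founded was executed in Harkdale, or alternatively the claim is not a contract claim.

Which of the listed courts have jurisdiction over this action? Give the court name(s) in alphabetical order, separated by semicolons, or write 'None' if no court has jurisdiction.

the Bryley District Court; the Circuit Court of Galen; the Harkdale Court of Common Pleas; the Veldora Court of Common Pleas

The Veldora Court of Common Pleas:
  (a) Vail & Co. is organised under the laws of Veldora. Met.
  (b) The amount in controversy is $44,200, within the USD 50,000 ceiling — that alternative is enough. And the carve-out is inapplicable — the claim is an employment claim, not a property claim. Condition met.
  (c) The claim is an employment claim, not a consumer claim. However, the amount in controversy is $44,200, which meets the $5,000 floor, so the 'unless' proviso supplies this condition. Satisfied.
  (d) The amount in controversy is USD 44,200, which meets the 25,000 dollars floor — that alternative is enough. Met.
  (e) The plaintiff resides in Fenston, which is not Veldora, so one alternative holds. Met.
  → The court has jurisdiction.
The Circuit Court of Galen:
  (a) The corporate defendant(s) are organised in Veldora, not Galen. However, Ines Odell resides in Galen, so the 'unless' proviso supplies this condition. Condition met.
  (b) The claim is an employment claim, not a tort claim. Met.
  (c) Ines Odell resides in Galen, so one alternative holds. And the carve-out is inapplicable — the plaintiff resides in Fenston, not Galen. Satisfied.
  (d) The plaintiff resides in Fenston, which is not Galen. Satisfied.
  (e) The contract was executed in Harkdale, not Galen; the claim is an employment claim, not a property claim; the defendants reside as follows — Ines Odell in Galen, Vail & Co. in Harkdale — not all in Galen — no alternative holds. But the amount in controversy is USD 44,200, which meets the USD 40,000 floor, and the 'unless' clause therefore excuses the requirement. Condition met.
  → Jurisdiction lies.
The Bryley District Court:
  (a) The claim is an employment claim, not a tort claim — that alternative is enough. Condition met.
  (b) The claim is an employment claim, not a contract claim; no defendant resides in Bryley (they reside in Galen, Harkdale) — no alternative holds. The proviso rescues it, though: the amount in controversy is $44,200, which meets the USD 15,000 floor. Condition met.
  (c) The amount in controversy is 44,200 dollars, within the 46,000 dollars ceiling, which satisfies one of the alternatives. Met.
  (d) The plaintiff resides in Fenston, which is not Bryley — that alternative is enough. Condition met.
  (e) The claim is an employment claim, not a contract claim, so this disjunct is met. Satisfied.
  → All conditions met; jurisdiction exists.
The Harkdale Court of Common Pleas:
  (a) The amount in controversy is 44,200 dollars, which meets the $15,000 floor. The carve-out does not apply: the claim does not concern real property. Condition met.
  (b) Vail & Co. resides in Harkdale — that alternative is enough. Condition met.
  (c) Vail & Co. has its principal place of business in Harkdale, so one alternative holds. Met.
  (d) The plaintiff resides in Fenston, which is not Harkdale. Satisfied.
  (e) The contract was executed in Harkdale, so this disjunct is met. Condition met.
  → The court has jurisdiction.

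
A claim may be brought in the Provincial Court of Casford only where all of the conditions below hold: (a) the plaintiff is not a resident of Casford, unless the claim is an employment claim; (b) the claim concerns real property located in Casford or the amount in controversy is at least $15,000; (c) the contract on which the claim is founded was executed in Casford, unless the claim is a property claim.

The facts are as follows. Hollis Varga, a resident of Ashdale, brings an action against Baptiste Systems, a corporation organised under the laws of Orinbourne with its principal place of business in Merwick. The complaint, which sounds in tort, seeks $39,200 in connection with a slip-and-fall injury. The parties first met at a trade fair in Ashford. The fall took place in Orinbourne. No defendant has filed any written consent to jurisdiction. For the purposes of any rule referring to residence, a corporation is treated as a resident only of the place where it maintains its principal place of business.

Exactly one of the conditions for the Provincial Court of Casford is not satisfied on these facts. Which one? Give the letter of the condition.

(c)

The Provincial Court of Casford:
  (a) The plaintiff resides in Ashdale, which is not Casford. Condition met.
  (b) The amount in controversy is $39,200, which meets the $15,000 floor — that alternative is enough. Satisfied.
  (c) No contract (and hence no place of execution) is alleged. And the claim is a tort claim, not a property claim, so the proviso does not save it. Fails.
Only condition (c) fails.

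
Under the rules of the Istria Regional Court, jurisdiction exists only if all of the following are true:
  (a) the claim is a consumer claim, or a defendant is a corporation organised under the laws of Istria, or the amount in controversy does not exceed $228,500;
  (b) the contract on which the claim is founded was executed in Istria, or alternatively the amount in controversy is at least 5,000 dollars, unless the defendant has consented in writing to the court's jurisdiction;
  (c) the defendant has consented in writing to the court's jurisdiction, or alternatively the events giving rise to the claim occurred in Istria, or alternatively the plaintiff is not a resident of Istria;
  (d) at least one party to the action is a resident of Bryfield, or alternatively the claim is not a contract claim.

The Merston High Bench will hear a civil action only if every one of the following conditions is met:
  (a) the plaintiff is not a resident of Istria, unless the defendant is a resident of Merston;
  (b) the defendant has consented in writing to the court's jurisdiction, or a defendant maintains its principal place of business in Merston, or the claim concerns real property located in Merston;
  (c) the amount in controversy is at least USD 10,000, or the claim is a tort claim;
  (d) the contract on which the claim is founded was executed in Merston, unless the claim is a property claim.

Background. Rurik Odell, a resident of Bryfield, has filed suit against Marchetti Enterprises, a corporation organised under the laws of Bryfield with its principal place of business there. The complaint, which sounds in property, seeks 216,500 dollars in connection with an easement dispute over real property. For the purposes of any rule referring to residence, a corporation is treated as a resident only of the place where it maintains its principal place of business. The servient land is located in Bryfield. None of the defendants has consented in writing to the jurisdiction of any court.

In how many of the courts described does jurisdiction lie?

1

The Istria Regional Court:
  (a) The amount in controversy is 216,500 dollars, within the $228,500 ceiling, so one alternative holds. Met.
  (b) The amount in controversy is 216,500 dollars, which meets the USD 5,000 floor, so this disjunct is met. Met.
  (c) The plaintiff resides in Bryfield, which is not Istria, so one alternative holds. Met.
  (d) Rurik Odell resides in Bryfield, so this disjunct is met. Met.
  → All conditions met; jurisdiction exists.
The Merston High Bench:
  (a) The plaintiff resides in Bryfield, which is not Istria. Satisfied.
  (b) No such written consent has been filed; the corporate defendant(s) have their principal place of business in Bryfield, not Merston; the property lies in Bryfield, not Merston — every alternative fails. Not met.
  (c) The amount in controversy is 216,500 dollars, which meets the $10,000 floor, which satisfies one of the alternatives. Condition met.
  (d) No contract (and hence no place of execution) is alleged. However, the claim is a property claim, so the 'unless' proviso supplies this condition. Met.
  → At least one condition fails; no jurisdiction.
Courts with jurisdiction: the Istria Regional Court — 1 in total.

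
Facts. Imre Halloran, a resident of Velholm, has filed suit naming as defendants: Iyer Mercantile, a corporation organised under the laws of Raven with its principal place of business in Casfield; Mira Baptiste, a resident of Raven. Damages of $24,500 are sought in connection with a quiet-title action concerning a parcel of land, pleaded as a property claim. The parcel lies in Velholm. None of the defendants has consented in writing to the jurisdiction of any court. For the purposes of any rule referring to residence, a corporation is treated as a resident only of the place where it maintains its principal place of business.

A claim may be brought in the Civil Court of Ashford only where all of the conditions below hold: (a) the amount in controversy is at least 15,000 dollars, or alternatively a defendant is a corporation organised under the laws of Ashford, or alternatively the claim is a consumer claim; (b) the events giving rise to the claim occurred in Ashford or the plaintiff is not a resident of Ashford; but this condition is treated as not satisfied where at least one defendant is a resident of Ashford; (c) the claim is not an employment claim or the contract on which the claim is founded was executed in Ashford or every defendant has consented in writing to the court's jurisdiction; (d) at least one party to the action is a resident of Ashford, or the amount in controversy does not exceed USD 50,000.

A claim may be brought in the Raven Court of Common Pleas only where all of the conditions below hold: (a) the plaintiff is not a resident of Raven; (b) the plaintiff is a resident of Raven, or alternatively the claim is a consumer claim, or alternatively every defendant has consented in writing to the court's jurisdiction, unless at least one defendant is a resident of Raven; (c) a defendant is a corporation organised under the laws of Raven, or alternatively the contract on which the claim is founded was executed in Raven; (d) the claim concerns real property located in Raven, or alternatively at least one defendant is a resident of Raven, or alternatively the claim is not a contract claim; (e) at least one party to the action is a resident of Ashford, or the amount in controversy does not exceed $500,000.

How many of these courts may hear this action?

2

The Civil Court of Ashford:
  (a) The amount in controversy is 24,500 dollars, which meets the USD 15,000 floor, so this disjunct is met. Satisfied.
  (b) The plaintiff resides in Velholm, which is not Ashford — that alternative is enough. The exception is not triggered, since no defendant resides in Ashford (they reside in Casfield, Raven). Met.
  (c) The claim is a property claim, not an employment claim, so one alternative holds. Met.
  (d) The amount in controversy is $24,500, within the $50,000 ceiling — that alternative is enough. Met.
  → Every requirement is satisfied — jurisdiction.
The Raven Court of Common Pleas:
  (a) The plaintiff resides in Velholm, which is not Raven. Satisfied.
  (b) The plaintiff resides in Velholm, not Raven; the claim is a property claim, not a consumer claim; no such written consent has been filed — every alternative fails. However, Mira Baptiste resides in Raven, so the 'unless' proviso supplies this condition. Satisfied.
  (c) Iyer Mercantile is organised under the laws of Raven — that alternative is enough. Condition met.
  (d) Mira Baptiste resides in Raven, which satisfies one of the alternatives. Condition met.
  (e) The amount in controversy is 24,500 dollars, within the $500,000 ceiling, so one alternative holds. Met.
  → All conditions met; jurisdiction exists.
Courts with jurisdiction: the Civil Court of Ashford, the Raven Court of Common Pleas — 2 in total.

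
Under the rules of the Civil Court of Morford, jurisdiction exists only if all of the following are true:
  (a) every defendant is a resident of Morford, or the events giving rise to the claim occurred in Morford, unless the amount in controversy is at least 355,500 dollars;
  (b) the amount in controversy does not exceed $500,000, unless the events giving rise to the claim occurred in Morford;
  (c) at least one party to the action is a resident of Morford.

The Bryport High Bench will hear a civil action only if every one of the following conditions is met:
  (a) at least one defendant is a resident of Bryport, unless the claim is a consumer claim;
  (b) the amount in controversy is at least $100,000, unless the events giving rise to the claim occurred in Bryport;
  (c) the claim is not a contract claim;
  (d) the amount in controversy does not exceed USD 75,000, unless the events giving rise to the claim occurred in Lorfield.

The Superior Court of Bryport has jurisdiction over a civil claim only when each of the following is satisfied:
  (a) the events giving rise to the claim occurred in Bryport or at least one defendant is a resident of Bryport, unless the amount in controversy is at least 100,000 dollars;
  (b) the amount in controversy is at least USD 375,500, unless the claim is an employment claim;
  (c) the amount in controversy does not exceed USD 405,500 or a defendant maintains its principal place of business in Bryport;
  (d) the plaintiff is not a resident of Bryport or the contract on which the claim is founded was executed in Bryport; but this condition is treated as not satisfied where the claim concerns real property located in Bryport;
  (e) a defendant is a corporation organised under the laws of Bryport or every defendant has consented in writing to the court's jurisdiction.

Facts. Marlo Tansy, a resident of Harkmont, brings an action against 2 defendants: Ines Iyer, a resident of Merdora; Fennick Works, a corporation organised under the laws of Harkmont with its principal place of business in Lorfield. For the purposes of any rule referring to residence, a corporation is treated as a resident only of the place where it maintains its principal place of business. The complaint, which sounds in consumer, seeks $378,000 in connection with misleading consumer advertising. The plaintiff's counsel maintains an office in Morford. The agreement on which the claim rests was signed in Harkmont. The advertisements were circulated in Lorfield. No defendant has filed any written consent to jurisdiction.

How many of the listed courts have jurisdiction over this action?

1

The Civil Court of Morford:
  (a) The defendants reside as follows — Ines Iyer in Merdora, Fennick Works in Lorfield — not all in Morford; the operative events occurred in Lorfield, not Morford — none of the alternatives is met. However, the amount in controversy is $378,000, which meets the 355,500 dollars floor, so the 'unless' proviso supplies this condition. Satisfied.
  (b) The amount in controversy is $378,000, within the USD 500,000 ceiling. Satisfied.
  (c) No party resides in Morford. Not satisfied.
  → At least one condition fails; no jurisdiction.
The Bryport High Bench:
  (a) No defendant resides in Bryport (they reside in Merdora, Lorfield). However, the claim is a consumer claim, so the 'unless' proviso supplies this condition. Met.
  (b) The amount in controversy is 378,000 dollars, which meets the $100,000 floor. Satisfied.
  (c) The claim is a consumer claim, not a contract claim. Satisfied.
  (d) The amount in controversy is $378,000, above the USD 75,000 ceiling. However, the operative events occurred in Lorfield, so the 'unless' proviso supplies this condition. Condition met.
  → The court has jurisdiction.
The Superior Court of Bryport:
  (a) The operative events occurred in Lorfield, not Bryport; no defendant resides in Bryport (they reside in Merdora, Lorfield) — every alternative fails. But the amount in controversy is 378,000 dollars, which meets the $100,000 floor, and the 'unless' clause therefore excuses the requirement. Satisfied.
  (b) The amount in controversy is $378,000, which meets the $375,500 floor. Condition met.
  (c) The amount in controversy is $378,000, within the 405,500 dollars ceiling — that alternative is enough. Condition met.
  (d) The plaintiff resides in Harkmont, which is not Bryport — that alternative is enough. And the carve-out is inapplicable — the claim does not concern real property. Condition met.
  (e) The corporate defendant(s) are organised in Harkmont, not Bryport; no such written consent has been filed — no alternative holds. Not satisfied.
  → No jurisdiction.
Courts with jurisdiction: the Bryport High Bench — 1 in total.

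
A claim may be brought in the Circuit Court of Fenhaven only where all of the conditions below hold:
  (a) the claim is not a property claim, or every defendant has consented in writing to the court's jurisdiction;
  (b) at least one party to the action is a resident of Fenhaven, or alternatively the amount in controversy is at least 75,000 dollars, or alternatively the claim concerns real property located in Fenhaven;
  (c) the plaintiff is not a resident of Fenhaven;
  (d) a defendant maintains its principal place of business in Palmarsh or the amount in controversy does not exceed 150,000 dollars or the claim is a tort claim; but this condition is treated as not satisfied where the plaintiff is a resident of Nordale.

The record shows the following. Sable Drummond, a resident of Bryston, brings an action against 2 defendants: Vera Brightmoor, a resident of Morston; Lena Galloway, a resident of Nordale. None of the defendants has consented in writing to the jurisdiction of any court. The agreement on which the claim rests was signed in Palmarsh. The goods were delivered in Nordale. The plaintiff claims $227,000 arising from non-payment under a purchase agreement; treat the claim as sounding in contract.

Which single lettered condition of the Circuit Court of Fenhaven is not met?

The Circuit Court of Fenhaven:
  (a) The claim is a contract claim, not a property claim, so this disjunct is met. Met.
  (b) The amount in controversy is USD 227,000, which meets the 75,000 dollars floor, which satisfies one of the alternatives. Satisfied.
  (c) The plaintiff resides in Bryston, which is not Fenhaven. Satisfied.
  (d) No defendant is a corporation; the amount in controversy is 227,000 dollars, above the $150,000 ceiling; the claim is a contract claim, not a tort claim — no alternative holds. Fails.
Only condition (d) fails.

(d)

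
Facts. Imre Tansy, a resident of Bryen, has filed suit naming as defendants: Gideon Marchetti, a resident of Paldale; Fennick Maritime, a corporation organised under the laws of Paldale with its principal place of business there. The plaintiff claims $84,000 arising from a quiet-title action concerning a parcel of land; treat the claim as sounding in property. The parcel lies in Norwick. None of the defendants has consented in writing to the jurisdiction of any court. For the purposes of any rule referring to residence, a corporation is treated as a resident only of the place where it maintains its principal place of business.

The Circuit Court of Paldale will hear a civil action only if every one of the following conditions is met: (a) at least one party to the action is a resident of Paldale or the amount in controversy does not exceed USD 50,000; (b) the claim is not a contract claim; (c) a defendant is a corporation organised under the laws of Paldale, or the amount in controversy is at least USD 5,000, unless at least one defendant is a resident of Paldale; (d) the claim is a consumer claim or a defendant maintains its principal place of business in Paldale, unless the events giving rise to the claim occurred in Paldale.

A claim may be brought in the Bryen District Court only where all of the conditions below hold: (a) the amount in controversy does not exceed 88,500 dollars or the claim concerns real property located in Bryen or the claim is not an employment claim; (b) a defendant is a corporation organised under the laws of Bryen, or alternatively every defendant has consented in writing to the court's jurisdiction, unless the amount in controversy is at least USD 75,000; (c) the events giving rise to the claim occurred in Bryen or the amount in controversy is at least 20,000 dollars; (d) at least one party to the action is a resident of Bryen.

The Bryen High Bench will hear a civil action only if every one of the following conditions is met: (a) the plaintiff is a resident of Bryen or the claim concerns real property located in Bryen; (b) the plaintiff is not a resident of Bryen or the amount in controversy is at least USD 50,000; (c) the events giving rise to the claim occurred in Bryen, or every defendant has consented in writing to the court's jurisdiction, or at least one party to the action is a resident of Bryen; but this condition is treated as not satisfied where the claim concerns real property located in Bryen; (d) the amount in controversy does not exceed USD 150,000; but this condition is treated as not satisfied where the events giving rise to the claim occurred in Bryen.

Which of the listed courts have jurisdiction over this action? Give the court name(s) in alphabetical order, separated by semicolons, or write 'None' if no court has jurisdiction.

The Circuit Court of Paldale:
  (a) Gideon Marchetti resides in Paldale, so one alternative holds. Condition met.
  (b) The claim is a property claim, not a contract claim. Condition met.
  (c) Fennick Maritime is organised under the laws of Paldale, so this disjunct is met. Satisfied.
  (d) Fennick Maritime has its principal place of business in Paldale, which satisfies one of the alternatives. Satisfied.
  → Jurisdiction lies.
The Bryen District Court:
  (a) The amount in controversy is 84,000 dollars, within the 88,500 dollars ceiling, so one alternative holds. Condition met.
  (b) The corporate defendant(s) are organised in Paldale, not Bryen; no such written consent has been filed — every alternative fails. But the amount in controversy is $84,000, which meets the USD 75,000 floor, and the 'unless' clause therefore excuses the requirement. Satisfied.
  (c) The amount in controversy is USD 84,000, which meets the $20,000 floor, so this disjunct is met. Satisfied.
  (d) Imre Tansy resides in Bryen. Satisfied.
  → Every requirement is satisfied — jurisdiction.
The Bryen High Bench:
  (a) The plaintiff resides in Bryen, so this disjunct is met. Condition met.
  (b) The amount in controversy is $84,000, which meets the 50,000 dollars floor — that alternative is enough. Satisfied.
  (c) Imre Tansy resides in Bryen — that alternative is enough. The exception is not triggered, since the property lies in Norwick, not Bryen. Condition met.
  (d) The amount in controversy is USD 84,000, within the USD 150,000 ceiling. And the carve-out is inapplicable — the operative events occurred in Norwick, not Bryen. Condition met.
  → All conditions met; jurisdiction exists.

the Bryen District Court; the Bryen High Bench; the Circuit Court of Paldale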